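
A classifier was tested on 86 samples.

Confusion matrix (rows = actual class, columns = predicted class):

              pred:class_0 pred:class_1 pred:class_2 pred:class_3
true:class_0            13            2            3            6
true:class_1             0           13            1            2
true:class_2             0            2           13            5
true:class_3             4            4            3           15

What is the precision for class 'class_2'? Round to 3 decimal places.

0.650

Take TP from the diagonal, FP from the rest of the 'class_2' prediction marginal, FN from the rest of the 'class_2' actual marginal.
precision = TP/(TP+FP).
class_2: TP=13, FP=3+1+3=7 → 13/20 = 0.6500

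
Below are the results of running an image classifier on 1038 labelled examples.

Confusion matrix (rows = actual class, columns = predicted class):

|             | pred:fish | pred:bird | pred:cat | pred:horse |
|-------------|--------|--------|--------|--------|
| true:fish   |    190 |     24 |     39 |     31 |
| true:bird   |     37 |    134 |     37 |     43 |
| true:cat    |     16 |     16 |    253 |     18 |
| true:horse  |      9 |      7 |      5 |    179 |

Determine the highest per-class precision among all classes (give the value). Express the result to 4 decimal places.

0.7575

Per-class precision (TP/(TP+FP)):
  fish: TP=190, FP=37+16+9=62 → 190/252 = 0.75397
  bird: TP=134, FP=24+16+7=47 → 134/181 = 0.74033
  cat: TP=253, FP=39+37+5=81 → 253/334 = 0.75749
  horse: TP=179, FP=31+43+18=92 → 179/271 = 0.66052
Highest is class 'cat' with precision = 0.7575.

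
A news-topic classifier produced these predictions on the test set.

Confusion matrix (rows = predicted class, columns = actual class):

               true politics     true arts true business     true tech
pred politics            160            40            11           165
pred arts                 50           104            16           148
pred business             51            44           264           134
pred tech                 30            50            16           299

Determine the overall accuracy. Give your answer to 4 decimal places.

Accuracy = trace / total = (160+104+264+299=827) / 1582 = 827/1582 = 0.5228

0.5228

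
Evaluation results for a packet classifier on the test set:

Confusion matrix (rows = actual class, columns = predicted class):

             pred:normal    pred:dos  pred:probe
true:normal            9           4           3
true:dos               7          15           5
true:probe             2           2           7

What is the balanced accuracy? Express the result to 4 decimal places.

0.5848

Balanced accuracy = mean of per-class recall.
  normal: recall = 9/16 = 0.56250
  dos: recall = 15/27 = 0.55556
  probe: recall = 7/11 = 0.63636
Mean = (0.56250 + 0.55556 + 0.63636) / 3 = 0.5848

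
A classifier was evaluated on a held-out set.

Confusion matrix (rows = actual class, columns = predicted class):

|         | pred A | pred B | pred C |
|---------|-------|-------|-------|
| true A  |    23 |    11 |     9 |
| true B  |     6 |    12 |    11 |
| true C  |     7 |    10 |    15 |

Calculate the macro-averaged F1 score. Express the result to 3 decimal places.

Per-class F1 score (2·TP/(2·TP+FP+FN)):
  A: TP=23, FP=6+7=13, FN=11+9=20 → 46/79 = 0.5823
  B: TP=12, FP=11+10=21, FN=6+11=17 → 24/62 = 0.3871
  C: TP=15, FP=9+11=20, FN=7+10=17 → 30/67 = 0.4478
Macro-F1 score = mean = (0.5823 + 0.3871 + 0.4478) / 3 = 0.472

0.472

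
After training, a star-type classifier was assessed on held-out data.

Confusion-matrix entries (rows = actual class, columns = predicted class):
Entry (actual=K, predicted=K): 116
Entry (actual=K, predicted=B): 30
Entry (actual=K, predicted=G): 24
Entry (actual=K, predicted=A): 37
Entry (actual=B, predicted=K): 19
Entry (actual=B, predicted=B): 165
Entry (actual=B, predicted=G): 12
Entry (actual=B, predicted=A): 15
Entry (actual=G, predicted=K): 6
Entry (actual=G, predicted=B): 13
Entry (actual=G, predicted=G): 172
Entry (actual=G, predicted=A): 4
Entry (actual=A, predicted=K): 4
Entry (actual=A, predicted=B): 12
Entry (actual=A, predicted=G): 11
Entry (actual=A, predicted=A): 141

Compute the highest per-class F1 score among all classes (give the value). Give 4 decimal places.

0.8309

Per-class F1 score (2·TP/(2·TP+FP+FN)):
  K: TP=116, FP=19+6+4=29, FN=30+24+37=91 → 232/352 = 0.65909
  B: TP=165, FP=30+13+12=55, FN=19+12+15=46 → 330/431 = 0.76566
  G: TP=172, FP=24+12+11=47, FN=6+13+4=23 → 344/414 = 0.83092
  A: TP=141, FP=37+15+4=56, FN=4+12+11=27 → 282/365 = 0.77260
Highest is class 'G' with F1 score = 0.8309.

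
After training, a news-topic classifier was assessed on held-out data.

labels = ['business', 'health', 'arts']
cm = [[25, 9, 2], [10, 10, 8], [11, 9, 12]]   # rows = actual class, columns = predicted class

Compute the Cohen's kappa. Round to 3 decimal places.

0.225

Observed agreement pₒ = trace/N = 47/96 = 0.4896
Expected agreement pₑ = Σ (rowᵢ·colᵢ)/N² = (36·46 + 28·28 + 32·22)/96² = 0.3411
κ = (pₒ − pₑ)/(1 − pₑ) = (0.4896 − 0.3411)/(1 − 0.3411) = 0.225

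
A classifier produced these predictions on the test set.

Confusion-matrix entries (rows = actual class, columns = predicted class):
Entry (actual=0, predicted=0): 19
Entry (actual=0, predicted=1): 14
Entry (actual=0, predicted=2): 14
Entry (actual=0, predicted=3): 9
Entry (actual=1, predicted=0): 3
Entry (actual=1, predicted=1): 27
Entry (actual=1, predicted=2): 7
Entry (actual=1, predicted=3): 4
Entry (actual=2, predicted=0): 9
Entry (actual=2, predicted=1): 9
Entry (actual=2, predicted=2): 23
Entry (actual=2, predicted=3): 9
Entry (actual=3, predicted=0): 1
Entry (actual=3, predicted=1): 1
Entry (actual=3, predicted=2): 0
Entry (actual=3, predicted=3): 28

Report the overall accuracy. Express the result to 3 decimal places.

0.548

Accuracy = trace / total = (19+27+23+28=97) / 177 = 97/177 = 0.548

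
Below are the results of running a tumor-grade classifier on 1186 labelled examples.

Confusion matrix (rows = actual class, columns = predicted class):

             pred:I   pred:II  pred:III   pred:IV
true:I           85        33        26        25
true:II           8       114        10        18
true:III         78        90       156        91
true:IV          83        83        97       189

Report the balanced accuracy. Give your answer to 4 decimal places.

Balanced accuracy = mean of per-class recall.
  I: recall = 85/169 = 0.50296
  II: recall = 114/150 = 0.76000
  III: recall = 156/415 = 0.37590
  IV: recall = 189/452 = 0.41814
Mean = (0.50296 + 0.76000 + 0.37590 + 0.41814) / 4 = 0.5143

0.5143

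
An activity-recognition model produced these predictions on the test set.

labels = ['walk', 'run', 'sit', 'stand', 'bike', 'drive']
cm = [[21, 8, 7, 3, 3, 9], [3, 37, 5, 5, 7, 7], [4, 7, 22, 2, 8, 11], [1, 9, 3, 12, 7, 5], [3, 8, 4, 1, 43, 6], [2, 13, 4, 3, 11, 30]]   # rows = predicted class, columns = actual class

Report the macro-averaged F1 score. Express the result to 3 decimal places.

Per-class F1 score (2·TP/(2·TP+FP+FN)):
  walk: TP=21, FP=8+7+3+3+9=30, FN=3+4+1+3+2=13 → 42/85 = 0.4941
  run: TP=37, FP=3+5+5+7+7=27, FN=8+7+9+8+13=45 → 74/146 = 0.5068
  sit: TP=22, FP=4+7+2+8+11=32, FN=7+5+3+4+4=23 → 44/99 = 0.4444
  stand: TP=12, FP=1+9+3+7+5=25, FN=3+5+2+1+3=14 → 24/63 = 0.3810
  bike: TP=43, FP=3+8+4+1+6=22, FN=3+7+8+7+11=36 → 86/144 = 0.5972
  drive: TP=30, FP=2+13+4+3+11=33, FN=9+7+11+5+6=38 → 60/131 = 0.4580
Macro-F1 score = mean = (0.4941 + 0.5068 + 0.4444 + 0.3810 + 0.5972 + 0.4580) / 6 = 0.480

0.480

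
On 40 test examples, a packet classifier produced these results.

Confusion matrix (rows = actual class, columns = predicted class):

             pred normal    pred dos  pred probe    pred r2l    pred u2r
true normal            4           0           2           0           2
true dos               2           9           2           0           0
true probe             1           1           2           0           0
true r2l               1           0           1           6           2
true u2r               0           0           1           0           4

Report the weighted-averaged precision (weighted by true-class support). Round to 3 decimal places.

0.730

Per-class precision (TP/(TP+FP)):
  normal: TP=4, FP=2+1+1+0=4 → 4/8 = 0.5000
  dos: TP=9, FP=0+1+0+0=1 → 9/10 = 0.9000
  probe: TP=2, FP=2+2+1+1=6 → 2/8 = 0.2500
  r2l: TP=6, FP=0+0+0+0=0 → 6/6 = 1.0000
  u2r: TP=4, FP=2+0+0+2=4 → 4/8 = 0.5000
Weighted-precision = Σ (supportᵢ/N)·precisionᵢ with N=40: (8/40)·0.5000 + (13/40)·0.9000 + (4/40)·0.2500 + (10/40)·1.0000 + (5/40)·0.5000 = 0.730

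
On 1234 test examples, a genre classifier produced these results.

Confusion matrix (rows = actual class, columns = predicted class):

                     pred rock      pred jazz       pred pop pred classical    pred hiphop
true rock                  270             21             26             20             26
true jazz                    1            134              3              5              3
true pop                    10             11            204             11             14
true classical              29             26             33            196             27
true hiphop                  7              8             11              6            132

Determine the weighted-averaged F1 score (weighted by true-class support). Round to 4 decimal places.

0.7579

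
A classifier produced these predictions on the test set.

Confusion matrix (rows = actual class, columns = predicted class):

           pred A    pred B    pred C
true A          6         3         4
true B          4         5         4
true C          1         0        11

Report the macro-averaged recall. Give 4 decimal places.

0.5876

Per-class recall (TP/(TP+FN)):
  A: TP=6, FN=3+4=7 → 6/13 = 0.46154
  B: TP=5, FN=4+4=8 → 5/13 = 0.38462
  C: TP=11, FN=1+0=1 → 11/12 = 0.91667
Macro-recall = mean = (0.46154 + 0.38462 + 0.91667) / 3 = 0.5876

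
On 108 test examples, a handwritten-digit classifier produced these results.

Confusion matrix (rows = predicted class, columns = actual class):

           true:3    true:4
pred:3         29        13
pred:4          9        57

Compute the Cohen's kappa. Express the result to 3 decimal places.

Observed agreement pₒ = trace/N = 86/108 = 0.7963
Expected agreement pₑ = Σ (rowᵢ·colᵢ)/N² = (38·42 + 70·66)/108² = 0.5329
κ = (pₒ − pₑ)/(1 − pₑ) = (0.7963 − 0.5329)/(1 − 0.5329) = 0.564

0.564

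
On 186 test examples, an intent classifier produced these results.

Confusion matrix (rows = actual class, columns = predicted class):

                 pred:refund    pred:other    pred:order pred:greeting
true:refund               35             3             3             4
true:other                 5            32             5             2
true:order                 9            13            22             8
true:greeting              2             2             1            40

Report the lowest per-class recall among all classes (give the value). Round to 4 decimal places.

Per-class recall (TP/(TP+FN)):
  refund: TP=35, FN=3+3+4=10 → 35/45 = 0.77778
  other: TP=32, FN=5+5+2=12 → 32/44 = 0.72727
  order: TP=22, FN=9+13+8=30 → 22/52 = 0.42308
  greeting: TP=40, FN=2+2+1=5 → 40/45 = 0.88889
Lowest is class 'order' with recall = 0.4231.

0.4231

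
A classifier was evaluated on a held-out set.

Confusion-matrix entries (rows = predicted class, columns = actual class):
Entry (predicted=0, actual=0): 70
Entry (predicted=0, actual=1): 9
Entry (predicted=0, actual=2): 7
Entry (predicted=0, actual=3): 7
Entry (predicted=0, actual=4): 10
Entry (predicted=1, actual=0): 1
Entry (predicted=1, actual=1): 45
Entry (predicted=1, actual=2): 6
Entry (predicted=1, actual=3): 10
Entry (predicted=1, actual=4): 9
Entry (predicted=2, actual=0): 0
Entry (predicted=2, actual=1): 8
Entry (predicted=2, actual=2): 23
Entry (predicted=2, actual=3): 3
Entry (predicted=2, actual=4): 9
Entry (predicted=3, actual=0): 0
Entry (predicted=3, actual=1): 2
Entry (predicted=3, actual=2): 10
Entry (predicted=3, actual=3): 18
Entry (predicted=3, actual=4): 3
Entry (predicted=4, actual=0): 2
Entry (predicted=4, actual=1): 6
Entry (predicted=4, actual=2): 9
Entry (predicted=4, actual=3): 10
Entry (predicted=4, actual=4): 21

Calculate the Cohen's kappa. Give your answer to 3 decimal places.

0.484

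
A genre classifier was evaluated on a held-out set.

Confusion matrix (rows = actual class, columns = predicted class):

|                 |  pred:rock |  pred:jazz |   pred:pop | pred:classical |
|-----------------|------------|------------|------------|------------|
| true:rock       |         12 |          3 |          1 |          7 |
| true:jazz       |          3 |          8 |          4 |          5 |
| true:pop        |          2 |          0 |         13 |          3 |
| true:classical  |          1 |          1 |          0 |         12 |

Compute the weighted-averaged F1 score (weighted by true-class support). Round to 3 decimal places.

0.595

Per-class F1 score (2·TP/(2·TP+FP+FN)):
  rock: TP=12, FP=3+2+1=6, FN=3+1+7=11 → 24/41 = 0.5854
  jazz: TP=8, FP=3+0+1=4, FN=3+4+5=12 → 16/32 = 0.5000
  pop: TP=13, FP=1+4+0=5, FN=2+0+3=5 → 26/36 = 0.7222
  classical: TP=12, FP=7+5+3=15, FN=1+1+0=2 → 24/41 = 0.5854
Weighted-F1 score = Σ (supportᵢ/N)·F1 scoreᵢ with N=75: (23/75)·0.5854 + (20/75)·0.5000 + (18/75)·0.7222 + (14/75)·0.5854 = 0.595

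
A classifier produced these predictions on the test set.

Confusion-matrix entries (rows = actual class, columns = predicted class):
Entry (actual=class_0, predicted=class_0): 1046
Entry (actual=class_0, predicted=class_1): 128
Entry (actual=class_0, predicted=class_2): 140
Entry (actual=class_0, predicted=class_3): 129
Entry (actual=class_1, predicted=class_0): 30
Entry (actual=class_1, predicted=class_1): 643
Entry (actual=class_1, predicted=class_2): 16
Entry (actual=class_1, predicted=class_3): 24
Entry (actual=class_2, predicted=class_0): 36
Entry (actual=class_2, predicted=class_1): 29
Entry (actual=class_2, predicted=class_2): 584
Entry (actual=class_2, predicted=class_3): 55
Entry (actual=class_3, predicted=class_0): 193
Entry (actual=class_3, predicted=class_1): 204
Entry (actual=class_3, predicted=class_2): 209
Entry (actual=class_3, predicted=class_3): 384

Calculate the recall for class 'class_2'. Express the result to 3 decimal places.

Treat 'class_2' as positive and all other classes as negative.
recall = TP/(TP+FN).
class_2: TP=584, FN=36+29+55=120 → 584/704 = 0.8295

0.830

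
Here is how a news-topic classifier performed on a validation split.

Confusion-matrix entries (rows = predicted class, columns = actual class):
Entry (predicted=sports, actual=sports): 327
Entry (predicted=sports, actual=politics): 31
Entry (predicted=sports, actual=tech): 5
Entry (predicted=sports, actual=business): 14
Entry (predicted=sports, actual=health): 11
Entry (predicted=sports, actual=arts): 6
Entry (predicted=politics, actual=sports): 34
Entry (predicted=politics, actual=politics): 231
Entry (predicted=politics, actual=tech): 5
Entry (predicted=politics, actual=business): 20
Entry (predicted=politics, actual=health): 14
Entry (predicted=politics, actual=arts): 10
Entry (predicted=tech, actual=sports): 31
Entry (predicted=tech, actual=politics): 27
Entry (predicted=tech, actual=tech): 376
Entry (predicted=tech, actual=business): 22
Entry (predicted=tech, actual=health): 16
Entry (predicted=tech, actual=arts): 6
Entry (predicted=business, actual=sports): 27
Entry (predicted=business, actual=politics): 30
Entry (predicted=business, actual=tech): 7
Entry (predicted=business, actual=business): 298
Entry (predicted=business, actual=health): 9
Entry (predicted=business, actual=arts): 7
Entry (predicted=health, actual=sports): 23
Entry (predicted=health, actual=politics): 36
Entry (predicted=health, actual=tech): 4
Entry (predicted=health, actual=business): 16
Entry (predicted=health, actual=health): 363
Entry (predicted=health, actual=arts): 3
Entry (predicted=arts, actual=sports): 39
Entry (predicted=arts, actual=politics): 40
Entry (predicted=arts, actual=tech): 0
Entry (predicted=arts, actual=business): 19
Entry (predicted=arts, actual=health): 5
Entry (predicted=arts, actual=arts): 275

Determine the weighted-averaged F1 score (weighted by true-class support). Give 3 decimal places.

0.779

Per-class F1 score (2·TP/(2·TP+FP+FN)):
  sports: TP=327, FP=31+5+14+11+6=67, FN=34+31+27+23+39=154 → 654/875 = 0.7474
  politics: TP=231, FP=34+5+20+14+10=83, FN=31+27+30+36+40=164 → 462/709 = 0.6516
  tech: TP=376, FP=31+27+22+16+6=102, FN=5+5+7+4+0=21 → 752/875 = 0.8594
  business: TP=298, FP=27+30+7+9+7=80, FN=14+20+22+16+19=91 → 596/767 = 0.7771
  health: TP=363, FP=23+36+4+16+3=82, FN=11+14+16+9+5=55 → 726/863 = 0.8413
  arts: TP=275, FP=39+40+0+19+5=103, FN=6+10+6+7+3=32 → 550/685 = 0.8029
Weighted-F1 score = Σ (supportᵢ/N)·F1 scoreᵢ with N=2387: (481/2387)·0.7474 + (395/2387)·0.6516 + (397/2387)·0.8594 + (389/2387)·0.7771 + (418/2387)·0.8413 + (307/2387)·0.8029 = 0.779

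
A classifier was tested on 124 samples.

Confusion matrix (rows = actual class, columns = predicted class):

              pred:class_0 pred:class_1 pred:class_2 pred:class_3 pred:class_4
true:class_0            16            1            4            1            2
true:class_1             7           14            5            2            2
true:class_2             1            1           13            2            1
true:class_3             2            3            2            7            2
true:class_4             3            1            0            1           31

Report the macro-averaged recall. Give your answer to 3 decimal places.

0.631

Per-class recall (TP/(TP+FN)):
  class_0: TP=16, FN=1+4+1+2=8 → 16/24 = 0.6667
  class_1: TP=14, FN=7+5+2+2=16 → 14/30 = 0.4667
  class_2: TP=13, FN=1+1+2+1=5 → 13/18 = 0.7222
  class_3: TP=7, FN=2+3+2+2=9 → 7/16 = 0.4375
  class_4: TP=31, FN=3+1+0+1=5 → 31/36 = 0.8611
Macro-recall = mean = (0.6667 + 0.4667 + 0.7222 + 0.4375 + 0.8611) / 5 = 0.631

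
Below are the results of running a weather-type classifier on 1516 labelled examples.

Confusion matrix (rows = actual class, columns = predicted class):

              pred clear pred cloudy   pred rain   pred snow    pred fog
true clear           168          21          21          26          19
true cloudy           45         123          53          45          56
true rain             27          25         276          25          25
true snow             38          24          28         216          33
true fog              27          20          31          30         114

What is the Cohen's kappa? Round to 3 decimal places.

Observed agreement pₒ = trace/N = 897/1516 = 0.5917
Expected agreement pₑ = Σ (rowᵢ·colᵢ)/N² = (255·305 + 322·213 + 378·409 + 339·342 + 222·247)/1516² = 0.2053
κ = (pₒ − pₑ)/(1 − pₑ) = (0.5917 − 0.2053)/(1 − 0.2053) = 0.486

0.486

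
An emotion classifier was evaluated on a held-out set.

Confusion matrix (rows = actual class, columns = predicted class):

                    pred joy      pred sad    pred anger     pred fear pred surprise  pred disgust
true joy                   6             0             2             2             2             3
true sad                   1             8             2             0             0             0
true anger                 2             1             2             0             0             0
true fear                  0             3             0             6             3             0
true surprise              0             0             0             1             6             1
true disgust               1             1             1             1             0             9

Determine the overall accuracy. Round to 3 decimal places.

0.578

Accuracy = trace / total = (6+8+2+6+6+9=37) / 64 = 37/64 = 0.578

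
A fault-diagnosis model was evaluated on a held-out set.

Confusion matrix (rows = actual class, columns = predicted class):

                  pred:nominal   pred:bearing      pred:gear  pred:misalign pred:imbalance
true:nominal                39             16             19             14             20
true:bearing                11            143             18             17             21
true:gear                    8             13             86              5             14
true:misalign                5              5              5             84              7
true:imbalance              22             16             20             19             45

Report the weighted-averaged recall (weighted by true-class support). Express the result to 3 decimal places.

Per-class recall (TP/(TP+FN)):
  nominal: TP=39, FN=16+19+14+20=69 → 39/108 = 0.3611
  bearing: TP=143, FN=11+18+17+21=67 → 143/210 = 0.6810
  gear: TP=86, FN=8+13+5+14=40 → 86/126 = 0.6825
  misalign: TP=84, FN=5+5+5+7=22 → 84/106 = 0.7925
  imbalance: TP=45, FN=22+16+20+19=77 → 45/122 = 0.3689
Weighted-recall = Σ (supportᵢ/N)·recallᵢ with N=672: (108/672)·0.3611 + (210/672)·0.6810 + (126/672)·0.6825 + (106/672)·0.7925 + (122/672)·0.3689 = 0.591

0.591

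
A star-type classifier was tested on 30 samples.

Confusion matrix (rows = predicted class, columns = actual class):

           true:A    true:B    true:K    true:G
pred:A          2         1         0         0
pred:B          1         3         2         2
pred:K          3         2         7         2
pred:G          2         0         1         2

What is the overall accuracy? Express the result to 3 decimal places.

0.467

Accuracy = trace / total = (2+3+7+2=14) / 30 = 14/30 = 0.467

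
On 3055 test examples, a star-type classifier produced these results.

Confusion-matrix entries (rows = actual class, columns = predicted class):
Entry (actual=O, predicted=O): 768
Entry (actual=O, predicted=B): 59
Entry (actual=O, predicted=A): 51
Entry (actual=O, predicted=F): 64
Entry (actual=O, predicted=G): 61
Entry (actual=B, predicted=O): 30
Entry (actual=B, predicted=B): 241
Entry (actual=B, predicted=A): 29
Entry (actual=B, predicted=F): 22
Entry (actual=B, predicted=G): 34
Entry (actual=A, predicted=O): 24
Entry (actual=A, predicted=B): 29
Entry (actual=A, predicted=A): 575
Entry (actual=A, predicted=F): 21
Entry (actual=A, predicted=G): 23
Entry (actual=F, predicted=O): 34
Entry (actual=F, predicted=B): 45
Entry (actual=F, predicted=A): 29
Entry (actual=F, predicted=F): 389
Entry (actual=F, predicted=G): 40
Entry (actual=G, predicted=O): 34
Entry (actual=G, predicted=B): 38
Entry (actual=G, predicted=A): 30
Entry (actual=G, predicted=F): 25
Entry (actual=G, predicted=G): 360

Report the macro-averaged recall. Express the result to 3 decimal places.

0.752

Per-class recall (TP/(TP+FN)):
  O: TP=768, FN=59+51+64+61=235 → 768/1003 = 0.7657
  B: TP=241, FN=30+29+22+34=115 → 241/356 = 0.6770
  A: TP=575, FN=24+29+21+23=97 → 575/672 = 0.8557
  F: TP=389, FN=34+45+29+40=148 → 389/537 = 0.7244
  G: TP=360, FN=34+38+30+25=127 → 360/487 = 0.7392
Macro-recall = mean = (0.7657 + 0.6770 + 0.8557 + 0.7244 + 0.7392) / 5 = 0.752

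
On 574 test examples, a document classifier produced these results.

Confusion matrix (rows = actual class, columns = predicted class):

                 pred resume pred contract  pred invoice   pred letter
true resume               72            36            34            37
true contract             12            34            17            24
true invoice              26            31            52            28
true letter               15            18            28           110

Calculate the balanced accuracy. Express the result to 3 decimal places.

0.454

Balanced accuracy = mean of per-class recall.
  resume: recall = 72/179 = 0.4022
  contract: recall = 34/87 = 0.3908
  invoice: recall = 52/137 = 0.3796
  letter: recall = 110/171 = 0.6433
Mean = (0.4022 + 0.3908 + 0.3796 + 0.6433) / 4 = 0.454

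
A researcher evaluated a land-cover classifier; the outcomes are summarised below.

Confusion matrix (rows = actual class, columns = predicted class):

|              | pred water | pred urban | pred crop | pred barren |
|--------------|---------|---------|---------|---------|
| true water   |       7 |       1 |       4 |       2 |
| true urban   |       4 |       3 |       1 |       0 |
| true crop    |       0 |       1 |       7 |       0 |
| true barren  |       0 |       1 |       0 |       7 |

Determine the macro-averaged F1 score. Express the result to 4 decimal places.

0.6280

Per-class F1 score (2·TP/(2·TP+FP+FN)):
  water: TP=7, FP=4+0+0=4, FN=1+4+2=7 → 14/25 = 0.56000
  urban: TP=3, FP=1+1+1=3, FN=4+1+0=5 → 6/14 = 0.42857
  crop: TP=7, FP=4+1+0=5, FN=0+1+0=1 → 14/20 = 0.70000
  barren: TP=7, FP=2+0+0=2, FN=0+1+0=1 → 14/17 = 0.82353
Macro-F1 score = mean = (0.56000 + 0.42857 + 0.70000 + 0.82353) / 4 = 0.6280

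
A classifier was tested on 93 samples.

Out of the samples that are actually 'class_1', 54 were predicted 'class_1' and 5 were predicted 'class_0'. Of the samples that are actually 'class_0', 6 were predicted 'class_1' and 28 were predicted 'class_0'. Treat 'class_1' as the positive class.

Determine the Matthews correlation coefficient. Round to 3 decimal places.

MCC = (TP·TN − FP·FN) / √((TP+FP)(TP+FN)(TN+FP)(TN+FN))
Numerator = 54·28 − 6·5 = 1482
Denominator = √(60·59·34·33) = √3971880 = 1992.9576
MCC = 1482 / 1992.9576 = 0.744

0.744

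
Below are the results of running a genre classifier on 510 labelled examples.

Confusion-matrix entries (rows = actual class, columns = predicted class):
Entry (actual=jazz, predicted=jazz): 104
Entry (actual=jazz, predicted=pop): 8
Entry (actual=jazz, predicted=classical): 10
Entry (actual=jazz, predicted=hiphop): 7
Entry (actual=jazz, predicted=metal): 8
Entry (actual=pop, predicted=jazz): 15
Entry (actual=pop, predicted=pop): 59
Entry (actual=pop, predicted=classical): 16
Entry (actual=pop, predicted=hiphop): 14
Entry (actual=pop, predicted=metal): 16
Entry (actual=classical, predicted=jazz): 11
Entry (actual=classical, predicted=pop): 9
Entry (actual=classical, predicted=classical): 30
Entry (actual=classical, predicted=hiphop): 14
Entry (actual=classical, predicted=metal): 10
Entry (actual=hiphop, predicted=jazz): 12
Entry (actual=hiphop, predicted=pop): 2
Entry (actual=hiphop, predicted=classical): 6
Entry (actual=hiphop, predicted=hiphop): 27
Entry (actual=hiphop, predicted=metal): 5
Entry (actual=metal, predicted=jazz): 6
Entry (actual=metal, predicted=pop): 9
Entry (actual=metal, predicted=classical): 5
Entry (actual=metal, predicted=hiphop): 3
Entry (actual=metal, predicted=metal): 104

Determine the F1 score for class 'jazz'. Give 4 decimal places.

0.7298

One-vs-rest for 'jazz': TP = diagonal; FP = other classes predicted 'jazz'; FN = 'jazz' predicted as other.
F1 score = 2·TP/(2·TP+FP+FN).
jazz: TP=104, FP=15+11+12+6=44, FN=8+10+7+8=33 → 208/285 = 0.72982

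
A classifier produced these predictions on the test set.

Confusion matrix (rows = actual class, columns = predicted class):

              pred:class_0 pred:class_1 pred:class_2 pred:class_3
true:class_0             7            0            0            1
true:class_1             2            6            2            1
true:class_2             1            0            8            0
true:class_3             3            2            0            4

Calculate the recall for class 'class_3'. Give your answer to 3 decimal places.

0.444

Take TP from the diagonal, FP from the rest of the 'class_3' prediction marginal, FN from the rest of the 'class_3' actual marginal.
recall = TP/(TP+FN).
class_3: TP=4, FN=3+2+0=5 → 4/9 = 0.4444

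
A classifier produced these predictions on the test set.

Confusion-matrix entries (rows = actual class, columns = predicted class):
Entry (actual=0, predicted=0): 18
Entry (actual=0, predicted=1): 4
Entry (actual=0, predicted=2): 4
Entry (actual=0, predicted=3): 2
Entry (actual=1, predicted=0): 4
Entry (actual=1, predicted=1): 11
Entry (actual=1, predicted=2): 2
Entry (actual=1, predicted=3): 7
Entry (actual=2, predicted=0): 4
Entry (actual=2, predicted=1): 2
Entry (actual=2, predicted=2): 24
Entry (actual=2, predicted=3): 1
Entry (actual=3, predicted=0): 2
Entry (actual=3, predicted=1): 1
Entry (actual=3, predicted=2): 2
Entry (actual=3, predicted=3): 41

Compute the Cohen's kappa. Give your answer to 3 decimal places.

0.626

Observed agreement pₒ = trace/N = 94/129 = 0.7287
Expected agreement pₑ = Σ (rowᵢ·colᵢ)/N² = (28·28 + 24·18 + 31·32 + 46·51)/129² = 0.2737
κ = (pₒ − pₑ)/(1 − pₑ) = (0.7287 − 0.2737)/(1 − 0.2737) = 0.626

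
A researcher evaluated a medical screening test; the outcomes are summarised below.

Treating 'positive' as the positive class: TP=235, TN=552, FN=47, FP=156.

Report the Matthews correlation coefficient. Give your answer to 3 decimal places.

0.566

MCC = (TP·TN − FP·FN) / √((TP+FP)(TP+FN)(TN+FP)(TN+FN))
Numerator = 235·552 − 156·47 = 122388
Denominator = √(391·282·708·599) = √46761232104 = 216243.4556
MCC = 122388 / 216243.4556 = 0.566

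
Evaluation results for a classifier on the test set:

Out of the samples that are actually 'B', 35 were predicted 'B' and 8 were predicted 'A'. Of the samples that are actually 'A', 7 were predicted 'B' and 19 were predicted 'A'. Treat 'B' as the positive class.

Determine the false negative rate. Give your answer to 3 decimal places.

0.186

FNR = FN/(FN+TP) = 8/(8+35) = 0.186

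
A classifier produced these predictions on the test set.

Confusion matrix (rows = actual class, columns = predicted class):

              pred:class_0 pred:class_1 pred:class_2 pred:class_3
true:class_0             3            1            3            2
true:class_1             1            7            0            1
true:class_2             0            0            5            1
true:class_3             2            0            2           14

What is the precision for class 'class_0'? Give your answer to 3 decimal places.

Treat 'class_0' as positive and all other classes as negative.
precision = TP/(TP+FP).
class_0: TP=3, FP=1+0+2=3 → 3/6 = 0.5000

0.500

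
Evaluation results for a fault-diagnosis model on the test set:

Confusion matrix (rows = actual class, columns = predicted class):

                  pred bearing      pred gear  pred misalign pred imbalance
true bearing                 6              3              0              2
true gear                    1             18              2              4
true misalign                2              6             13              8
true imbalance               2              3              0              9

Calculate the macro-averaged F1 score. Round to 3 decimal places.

0.569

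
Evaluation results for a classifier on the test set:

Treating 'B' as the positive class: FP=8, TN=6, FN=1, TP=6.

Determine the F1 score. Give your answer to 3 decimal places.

0.571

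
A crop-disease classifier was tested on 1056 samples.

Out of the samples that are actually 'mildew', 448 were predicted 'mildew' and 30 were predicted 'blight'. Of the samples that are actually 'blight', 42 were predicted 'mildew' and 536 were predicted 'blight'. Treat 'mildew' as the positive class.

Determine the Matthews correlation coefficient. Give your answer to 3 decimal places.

MCC = (TP·TN − FP·FN) / √((TP+FP)(TP+FN)(TN+FP)(TN+FN))
Numerator = 448·536 − 42·30 = 238868
Denominator = √(490·478·578·566) = √76624604560 = 276811.4964
MCC = 238868 / 276811.4964 = 0.863

0.863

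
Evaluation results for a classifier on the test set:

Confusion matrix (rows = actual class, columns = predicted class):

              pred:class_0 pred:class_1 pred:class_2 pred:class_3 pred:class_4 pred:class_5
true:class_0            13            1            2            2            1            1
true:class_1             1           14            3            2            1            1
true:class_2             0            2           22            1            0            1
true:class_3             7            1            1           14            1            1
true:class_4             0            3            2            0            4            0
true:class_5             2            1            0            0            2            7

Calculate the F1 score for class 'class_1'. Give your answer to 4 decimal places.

0.6364

Take TP from the diagonal, FP from the rest of the 'class_1' prediction marginal, FN from the rest of the 'class_1' actual marginal.
F1 score = 2·TP/(2·TP+FP+FN).
class_1: TP=14, FP=1+2+1+3+1=8, FN=1+3+2+1+1=8 → 28/44 = 0.63636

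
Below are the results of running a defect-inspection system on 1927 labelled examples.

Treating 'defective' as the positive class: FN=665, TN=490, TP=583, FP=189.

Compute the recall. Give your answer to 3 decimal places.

Recall = TP/(TP+FN) = 583/(583+665) = 583/1248 = 0.467

0.467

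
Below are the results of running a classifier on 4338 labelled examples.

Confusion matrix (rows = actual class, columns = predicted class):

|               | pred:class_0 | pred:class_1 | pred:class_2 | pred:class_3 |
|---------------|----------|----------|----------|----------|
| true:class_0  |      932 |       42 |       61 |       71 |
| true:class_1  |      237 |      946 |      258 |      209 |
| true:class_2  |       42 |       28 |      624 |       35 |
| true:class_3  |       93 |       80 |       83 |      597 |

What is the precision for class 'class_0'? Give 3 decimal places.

One-vs-rest for 'class_0': TP = diagonal; FP = other classes predicted 'class_0'; FN = 'class_0' predicted as other.
precision = TP/(TP+FP).
class_0: TP=932, FP=237+42+93=372 → 932/1304 = 0.7147

0.715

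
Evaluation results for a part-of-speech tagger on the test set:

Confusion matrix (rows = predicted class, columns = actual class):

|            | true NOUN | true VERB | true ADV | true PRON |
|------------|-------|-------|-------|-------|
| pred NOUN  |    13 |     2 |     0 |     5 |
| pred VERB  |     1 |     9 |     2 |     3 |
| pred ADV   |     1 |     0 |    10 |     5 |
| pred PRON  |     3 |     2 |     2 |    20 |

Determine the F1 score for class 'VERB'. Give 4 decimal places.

Treat 'VERB' as positive and all other classes as negative.
F1 score = 2·TP/(2·TP+FP+FN).
VERB: TP=9, FP=1+2+3=6, FN=2+0+2=4 → 18/28 = 0.64286

0.6429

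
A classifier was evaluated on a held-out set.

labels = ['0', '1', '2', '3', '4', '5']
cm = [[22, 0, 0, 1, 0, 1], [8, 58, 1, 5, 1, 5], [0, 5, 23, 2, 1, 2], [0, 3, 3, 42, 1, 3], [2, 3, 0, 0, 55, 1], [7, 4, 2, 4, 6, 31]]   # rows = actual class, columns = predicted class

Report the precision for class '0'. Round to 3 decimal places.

One-vs-rest for '0': TP = diagonal; FP = other classes predicted '0'; FN = '0' predicted as other.
precision = TP/(TP+FP).
0: TP=22, FP=8+0+0+2+7=17 → 22/39 = 0.5641

0.564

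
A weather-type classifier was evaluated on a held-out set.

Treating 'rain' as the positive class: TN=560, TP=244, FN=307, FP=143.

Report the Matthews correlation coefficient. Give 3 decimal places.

MCC = (TP·TN − FP·FN) / √((TP+FP)(TP+FN)(TN+FP)(TN+FN))
Numerator = 244·560 − 143·307 = 92739
Denominator = √(387·551·703·867) = √129968164737 = 360510.9773
MCC = 92739 / 360510.9773 = 0.257

0.257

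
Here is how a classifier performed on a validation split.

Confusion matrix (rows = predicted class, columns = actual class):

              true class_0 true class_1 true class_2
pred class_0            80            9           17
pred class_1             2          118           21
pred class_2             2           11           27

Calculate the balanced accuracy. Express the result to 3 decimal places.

Balanced accuracy = mean of per-class recall.
  class_0: recall = 80/84 = 0.9524
  class_1: recall = 118/138 = 0.8551
  class_2: recall = 27/65 = 0.4154
Mean = (0.9524 + 0.8551 + 0.4154) / 3 = 0.741

0.741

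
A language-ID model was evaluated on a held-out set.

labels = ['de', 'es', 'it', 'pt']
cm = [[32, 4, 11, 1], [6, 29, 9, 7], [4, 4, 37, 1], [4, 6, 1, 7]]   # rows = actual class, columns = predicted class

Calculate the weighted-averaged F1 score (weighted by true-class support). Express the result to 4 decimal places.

0.6398

Per-class F1 score (2·TP/(2·TP+FP+FN)):
  de: TP=32, FP=6+4+4=14, FN=4+11+1=16 → 64/94 = 0.68085
  es: TP=29, FP=4+4+6=14, FN=6+9+7=22 → 58/94 = 0.61702
  it: TP=37, FP=11+9+1=21, FN=4+4+1=9 → 74/104 = 0.71154
  pt: TP=7, FP=1+7+1=9, FN=4+6+1=11 → 14/34 = 0.41176
Weighted-F1 score = Σ (supportᵢ/N)·F1 scoreᵢ with N=163: (48/163)·0.68085 + (51/163)·0.61702 + (46/163)·0.71154 + (18/163)·0.41176 = 0.6398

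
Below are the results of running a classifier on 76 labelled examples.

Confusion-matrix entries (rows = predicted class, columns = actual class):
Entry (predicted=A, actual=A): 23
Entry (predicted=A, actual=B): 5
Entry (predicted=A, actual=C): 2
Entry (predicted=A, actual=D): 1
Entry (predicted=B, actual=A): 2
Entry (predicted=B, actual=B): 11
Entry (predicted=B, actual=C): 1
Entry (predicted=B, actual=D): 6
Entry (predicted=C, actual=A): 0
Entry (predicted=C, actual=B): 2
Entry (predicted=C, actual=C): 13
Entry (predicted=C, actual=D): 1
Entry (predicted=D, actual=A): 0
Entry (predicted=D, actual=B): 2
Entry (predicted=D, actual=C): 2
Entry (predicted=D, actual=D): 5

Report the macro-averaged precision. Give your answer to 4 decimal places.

0.6650

Per-class precision (TP/(TP+FP)):
  A: TP=23, FP=5+2+1=8 → 23/31 = 0.74194
  B: TP=11, FP=2+1+6=9 → 11/20 = 0.55000
  C: TP=13, FP=0+2+1=3 → 13/16 = 0.81250
  D: TP=5, FP=0+2+2=4 → 5/9 = 0.55556
Macro-precision = mean = (0.74194 + 0.55000 + 0.81250 + 0.55556) / 4 = 0.6650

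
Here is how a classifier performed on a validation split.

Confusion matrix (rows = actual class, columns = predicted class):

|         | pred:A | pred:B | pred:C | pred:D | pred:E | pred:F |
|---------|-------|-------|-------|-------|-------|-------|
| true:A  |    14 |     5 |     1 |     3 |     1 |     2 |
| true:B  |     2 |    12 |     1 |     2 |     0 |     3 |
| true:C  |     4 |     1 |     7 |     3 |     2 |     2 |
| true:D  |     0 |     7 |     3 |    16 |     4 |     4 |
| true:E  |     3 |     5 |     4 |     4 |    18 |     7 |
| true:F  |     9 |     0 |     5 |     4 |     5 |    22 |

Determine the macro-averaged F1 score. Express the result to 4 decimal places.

0.4704

Per-class F1 score (2·TP/(2·TP+FP+FN)):
  A: TP=14, FP=2+4+0+3+9=18, FN=5+1+3+1+2=12 → 28/58 = 0.48276
  B: TP=12, FP=5+1+7+5+0=18, FN=2+1+2+0+3=8 → 24/50 = 0.48000
  C: TP=7, FP=1+1+3+4+5=14, FN=4+1+3+2+2=12 → 14/40 = 0.35000
  D: TP=16, FP=3+2+3+4+4=16, FN=0+7+3+4+4=18 → 32/66 = 0.48485
  E: TP=18, FP=1+0+2+4+5=12, FN=3+5+4+4+7=23 → 36/71 = 0.50704
  F: TP=22, FP=2+3+2+4+7=18, FN=9+0+5+4+5=23 → 44/85 = 0.51765
Macro-F1 score = mean = (0.48276 + 0.48000 + 0.35000 + 0.48485 + 0.50704 + 0.51765) / 6 = 0.4704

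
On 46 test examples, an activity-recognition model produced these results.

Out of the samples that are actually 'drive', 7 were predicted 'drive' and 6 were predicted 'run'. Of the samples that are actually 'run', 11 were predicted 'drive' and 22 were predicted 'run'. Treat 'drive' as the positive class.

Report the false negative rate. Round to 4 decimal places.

0.4615

FNR = FN/(FN+TP) = 6/(6+7) = 0.4615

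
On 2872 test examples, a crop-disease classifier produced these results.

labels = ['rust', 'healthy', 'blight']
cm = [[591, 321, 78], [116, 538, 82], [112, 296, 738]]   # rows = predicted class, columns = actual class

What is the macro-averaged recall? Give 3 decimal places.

Per-class recall (TP/(TP+FN)):
  rust: TP=591, FN=116+112=228 → 591/819 = 0.7216
  healthy: TP=538, FN=321+296=617 → 538/1155 = 0.4658
  blight: TP=738, FN=78+82=160 → 738/898 = 0.8218
Macro-recall = mean = (0.7216 + 0.4658 + 0.8218) / 3 = 0.670

0.670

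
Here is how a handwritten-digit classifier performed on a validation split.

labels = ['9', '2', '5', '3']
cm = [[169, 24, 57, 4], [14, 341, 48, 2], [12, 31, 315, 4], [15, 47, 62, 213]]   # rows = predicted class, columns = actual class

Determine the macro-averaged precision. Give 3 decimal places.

0.752

Per-class precision (TP/(TP+FP)):
  9: TP=169, FP=24+57+4=85 → 169/254 = 0.6654
  2: TP=341, FP=14+48+2=64 → 341/405 = 0.8420
  5: TP=315, FP=12+31+4=47 → 315/362 = 0.8702
  3: TP=213, FP=15+47+62=124 → 213/337 = 0.6320
Macro-precision = mean = (0.6654 + 0.8420 + 0.8702 + 0.6320) / 4 = 0.752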